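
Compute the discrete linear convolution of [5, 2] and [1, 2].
y[0] = 5×1 = 5; y[1] = 5×2 + 2×1 = 12; y[2] = 2×2 = 4

[5, 12, 4]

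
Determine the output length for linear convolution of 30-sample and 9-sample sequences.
Linear/full convolution length: m + n - 1 = 30 + 9 - 1 = 38

38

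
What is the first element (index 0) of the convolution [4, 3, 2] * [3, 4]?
Use y[k] = Σ_i a[i]·b[k-i] at k=0. y[0] = 4×3 = 12

12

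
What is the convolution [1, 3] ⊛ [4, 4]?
y[0] = 1×4 = 4; y[1] = 1×4 + 3×4 = 16; y[2] = 3×4 = 12

[4, 16, 12]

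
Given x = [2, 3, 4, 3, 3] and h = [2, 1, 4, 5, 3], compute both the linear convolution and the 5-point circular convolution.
Linear: y_lin[0] = 2×2 = 4; y_lin[1] = 2×1 + 3×2 = 8; y_lin[2] = 2×4 + 3×1 + 4×2 = 19; y_lin[3] = 2×5 + 3×4 + 4×1 + 3×2 = 32; y_lin[4] = 2×3 + 3×5 + 4×4 + 3×1 + 3×2 = 46; y_lin[5] = 3×3 + 4×5 + 3×4 + 3×1 = 44; y_lin[6] = 4×3 + 3×5 + 3×4 = 39; y_lin[7] = 3×3 + 3×5 = 24; y_lin[8] = 3×3 = 9 → [4, 8, 19, 32, 46, 44, 39, 24, 9]. Circular (length 5): y[0] = 2×2 + 3×3 + 4×5 + 3×4 + 3×1 = 48; y[1] = 2×1 + 3×2 + 4×3 + 3×5 + 3×4 = 47; y[2] = 2×4 + 3×1 + 4×2 + 3×3 + 3×5 = 43; y[3] = 2×5 + 3×4 + 4×1 + 3×2 + 3×3 = 41; y[4] = 2×3 + 3×5 + 4×4 + 3×1 + 3×2 = 46 → [48, 47, 43, 41, 46]

Linear: [4, 8, 19, 32, 46, 44, 39, 24, 9], Circular: [48, 47, 43, 41, 46]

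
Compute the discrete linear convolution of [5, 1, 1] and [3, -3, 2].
y[0] = 5×3 = 15; y[1] = 5×-3 + 1×3 = -12; y[2] = 5×2 + 1×-3 + 1×3 = 10; y[3] = 1×2 + 1×-3 = -1; y[4] = 1×2 = 2

[15, -12, 10, -1, 2]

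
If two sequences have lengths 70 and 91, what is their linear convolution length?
Linear/full convolution length: m + n - 1 = 70 + 91 - 1 = 160

160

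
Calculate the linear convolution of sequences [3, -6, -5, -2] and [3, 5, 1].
y[0] = 3×3 = 9; y[1] = 3×5 + -6×3 = -3; y[2] = 3×1 + -6×5 + -5×3 = -42; y[3] = -6×1 + -5×5 + -2×3 = -37; y[4] = -5×1 + -2×5 = -15; y[5] = -2×1 = -2

[9, -3, -42, -37, -15, -2]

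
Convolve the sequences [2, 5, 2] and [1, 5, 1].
y[0] = 2×1 = 2; y[1] = 2×5 + 5×1 = 15; y[2] = 2×1 + 5×5 + 2×1 = 29; y[3] = 5×1 + 2×5 = 15; y[4] = 2×1 = 2

[2, 15, 29, 15, 2]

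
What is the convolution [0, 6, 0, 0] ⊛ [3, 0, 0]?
y[0] = 0×3 = 0; y[1] = 0×0 + 6×3 = 18; y[2] = 0×0 + 6×0 + 0×3 = 0; y[3] = 6×0 + 0×0 + 0×3 = 0; y[4] = 0×0 + 0×0 = 0; y[5] = 0×0 = 0

[0, 18, 0, 0, 0, 0]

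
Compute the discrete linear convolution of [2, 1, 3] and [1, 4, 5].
y[0] = 2×1 = 2; y[1] = 2×4 + 1×1 = 9; y[2] = 2×5 + 1×4 + 3×1 = 17; y[3] = 1×5 + 3×4 = 17; y[4] = 3×5 = 15

[2, 9, 17, 17, 15]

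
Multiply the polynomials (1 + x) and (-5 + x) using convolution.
Ascending coefficients: a = [1, 1], b = [-5, 1]. c[0] = 1×-5 = -5; c[1] = 1×1 + 1×-5 = -4; c[2] = 1×1 = 1. Result coefficients: [-5, -4, 1] → -5 - 4x + x^2

-5 - 4x + x^2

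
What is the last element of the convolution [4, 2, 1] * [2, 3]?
Use y[k] = Σ_i a[i]·b[k-i] at k=3. y[3] = 1×3 = 3

3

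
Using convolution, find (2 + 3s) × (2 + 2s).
Ascending coefficients: a = [2, 3], b = [2, 2]. c[0] = 2×2 = 4; c[1] = 2×2 + 3×2 = 10; c[2] = 3×2 = 6. Result coefficients: [4, 10, 6] → 4 + 10s + 6s^2

4 + 10s + 6s^2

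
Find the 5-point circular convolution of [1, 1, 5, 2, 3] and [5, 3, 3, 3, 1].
Use y[k] = Σ_j a[j]·b[(k-j) mod 5]. y[0] = 1×5 + 1×1 + 5×3 + 2×3 + 3×3 = 36; y[1] = 1×3 + 1×5 + 5×1 + 2×3 + 3×3 = 28; y[2] = 1×3 + 1×3 + 5×5 + 2×1 + 3×3 = 42; y[3] = 1×3 + 1×3 + 5×3 + 2×5 + 3×1 = 34; y[4] = 1×1 + 1×3 + 5×3 + 2×3 + 3×5 = 40. Result: [36, 28, 42, 34, 40]

[36, 28, 42, 34, 40]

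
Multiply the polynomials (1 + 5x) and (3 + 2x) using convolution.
Ascending coefficients: a = [1, 5], b = [3, 2]. c[0] = 1×3 = 3; c[1] = 1×2 + 5×3 = 17; c[2] = 5×2 = 10. Result coefficients: [3, 17, 10] → 3 + 17x + 10x^2

3 + 17x + 10x^2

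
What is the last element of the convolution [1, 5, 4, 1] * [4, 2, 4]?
Use y[k] = Σ_i a[i]·b[k-i] at k=5. y[5] = 1×4 = 4

4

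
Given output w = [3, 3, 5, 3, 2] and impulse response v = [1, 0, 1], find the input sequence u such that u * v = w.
Deconvolve w=[3, 3, 5, 3, 2] by v=[1, 0, 1]. Since v[0]=1, solve forward: u[0] = w[0] / 1 = 3; u[1] = (w[1] - 3×0) / 1 = 3; u[2] = (w[2] - 3×0 - 3×1) / 1 = 2. So u = [3, 3, 2]. Check by forward convolution: w[0] = 3×1 = 3; w[1] = 3×0 + 3×1 = 3; w[2] = 3×1 + 3×0 + 2×1 = 5; w[3] = 3×1 + 2×0 = 3; w[4] = 2×1 = 2

[3, 3, 2]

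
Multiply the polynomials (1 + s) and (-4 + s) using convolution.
Ascending coefficients: a = [1, 1], b = [-4, 1]. c[0] = 1×-4 = -4; c[1] = 1×1 + 1×-4 = -3; c[2] = 1×1 = 1. Result coefficients: [-4, -3, 1] → -4 - 3s + s^2

-4 - 3s + s^2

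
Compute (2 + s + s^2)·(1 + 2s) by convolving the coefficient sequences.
Ascending coefficients: a = [2, 1, 1], b = [1, 2]. c[0] = 2×1 = 2; c[1] = 2×2 + 1×1 = 5; c[2] = 1×2 + 1×1 = 3; c[3] = 1×2 = 2. Result coefficients: [2, 5, 3, 2] → 2 + 5s + 3s^2 + 2s^3

2 + 5s + 3s^2 + 2s^3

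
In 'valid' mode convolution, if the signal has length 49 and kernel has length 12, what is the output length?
'Valid' mode counts only positions where the kernel fully overlaps the signal: m - n + 1 = 49 - 12 + 1 = 38

38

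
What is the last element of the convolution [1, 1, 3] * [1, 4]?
Use y[k] = Σ_i a[i]·b[k-i] at k=3. y[3] = 3×4 = 12

12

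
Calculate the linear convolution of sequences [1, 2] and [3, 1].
y[0] = 1×3 = 3; y[1] = 1×1 + 2×3 = 7; y[2] = 2×1 = 2

[3, 7, 2]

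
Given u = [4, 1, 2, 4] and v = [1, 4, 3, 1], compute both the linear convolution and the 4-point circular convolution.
Linear: y_lin[0] = 4×1 = 4; y_lin[1] = 4×4 + 1×1 = 17; y_lin[2] = 4×3 + 1×4 + 2×1 = 18; y_lin[3] = 4×1 + 1×3 + 2×4 + 4×1 = 19; y_lin[4] = 1×1 + 2×3 + 4×4 = 23; y_lin[5] = 2×1 + 4×3 = 14; y_lin[6] = 4×1 = 4 → [4, 17, 18, 19, 23, 14, 4]. Circular (length 4): y[0] = 4×1 + 1×1 + 2×3 + 4×4 = 27; y[1] = 4×4 + 1×1 + 2×1 + 4×3 = 31; y[2] = 4×3 + 1×4 + 2×1 + 4×1 = 22; y[3] = 4×1 + 1×3 + 2×4 + 4×1 = 19 → [27, 31, 22, 19]

Linear: [4, 17, 18, 19, 23, 14, 4], Circular: [27, 31, 22, 19]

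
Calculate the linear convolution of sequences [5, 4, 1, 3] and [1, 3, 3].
y[0] = 5×1 = 5; y[1] = 5×3 + 4×1 = 19; y[2] = 5×3 + 4×3 + 1×1 = 28; y[3] = 4×3 + 1×3 + 3×1 = 18; y[4] = 1×3 + 3×3 = 12; y[5] = 3×3 = 9

[5, 19, 28, 18, 12, 9]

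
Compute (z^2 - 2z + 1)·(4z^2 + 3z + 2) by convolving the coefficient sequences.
Ascending coefficients: a = [1, -2, 1], b = [2, 3, 4]. c[0] = 1×2 = 2; c[1] = 1×3 + -2×2 = -1; c[2] = 1×4 + -2×3 + 1×2 = 0; c[3] = -2×4 + 1×3 = -5; c[4] = 1×4 = 4. Result coefficients: [2, -1, 0, -5, 4] → 4z^4 - 5z^3 - z + 2

4z^4 - 5z^3 - z + 2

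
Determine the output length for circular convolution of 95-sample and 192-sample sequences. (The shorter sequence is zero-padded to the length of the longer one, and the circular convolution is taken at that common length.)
Circular convolution (zero-padding the shorter input) has length max(m, n) = max(95, 192) = 192

192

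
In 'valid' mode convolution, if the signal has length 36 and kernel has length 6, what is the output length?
'Valid' mode counts only positions where the kernel fully overlaps the signal: m - n + 1 = 36 - 6 + 1 = 31

31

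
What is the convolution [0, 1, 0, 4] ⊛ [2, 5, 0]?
y[0] = 0×2 = 0; y[1] = 0×5 + 1×2 = 2; y[2] = 0×0 + 1×5 + 0×2 = 5; y[3] = 1×0 + 0×5 + 4×2 = 8; y[4] = 0×0 + 4×5 = 20; y[5] = 4×0 = 0

[0, 2, 5, 8, 20, 0]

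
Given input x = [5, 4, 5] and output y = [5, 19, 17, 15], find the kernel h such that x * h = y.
Output length 4 = len(x) + len(h) - 1 ⇒ len(h) = 2. Solve h forward using h[k] = (y[k] - Σ_{i≥1} x[i]·h[k-i]) / x[0]: h[0] = y[0] / x[0] = 5 / 5 = 1; h[1] = (y[1] - 4×1) / x[0] = (19 - 4×1) / 5 = 3. So h = [1, 3]. Forward-check [5, 4, 5] * [1, 3]: y[0] = 5×1 = 5; y[1] = 5×3 + 4×1 = 19; y[2] = 4×3 + 5×1 = 17; y[3] = 5×3 = 15 → [5, 19, 17, 15] ✓

[1, 3]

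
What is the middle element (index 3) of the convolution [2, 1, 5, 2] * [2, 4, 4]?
Use y[k] = Σ_i a[i]·b[k-i] at k=3. y[3] = 1×4 + 5×4 + 2×2 = 28

28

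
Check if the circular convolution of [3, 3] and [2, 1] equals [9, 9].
Recompute circular convolution of [3, 3] and [2, 1]: y[0] = 3×2 + 3×1 = 9; y[1] = 3×1 + 3×2 = 9 → [9, 9]. Given [9, 9] matches, so answer: Yes

Yes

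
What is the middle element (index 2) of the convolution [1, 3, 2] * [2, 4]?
Use y[k] = Σ_i a[i]·b[k-i] at k=2. y[2] = 3×4 + 2×2 = 16

16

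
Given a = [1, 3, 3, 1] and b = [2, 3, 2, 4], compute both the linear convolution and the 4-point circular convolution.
Linear: y_lin[0] = 1×2 = 2; y_lin[1] = 1×3 + 3×2 = 9; y_lin[2] = 1×2 + 3×3 + 3×2 = 17; y_lin[3] = 1×4 + 3×2 + 3×3 + 1×2 = 21; y_lin[4] = 3×4 + 3×2 + 1×3 = 21; y_lin[5] = 3×4 + 1×2 = 14; y_lin[6] = 1×4 = 4 → [2, 9, 17, 21, 21, 14, 4]. Circular (length 4): y[0] = 1×2 + 3×4 + 3×2 + 1×3 = 23; y[1] = 1×3 + 3×2 + 3×4 + 1×2 = 23; y[2] = 1×2 + 3×3 + 3×2 + 1×4 = 21; y[3] = 1×4 + 3×2 + 3×3 + 1×2 = 21 → [23, 23, 21, 21]

Linear: [2, 9, 17, 21, 21, 14, 4], Circular: [23, 23, 21, 21]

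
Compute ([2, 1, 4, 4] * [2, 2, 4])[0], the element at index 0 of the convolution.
Use y[k] = Σ_i a[i]·b[k-i] at k=0. y[0] = 2×2 = 4

4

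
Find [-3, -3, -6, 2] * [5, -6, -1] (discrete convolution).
y[0] = -3×5 = -15; y[1] = -3×-6 + -3×5 = 3; y[2] = -3×-1 + -3×-6 + -6×5 = -9; y[3] = -3×-1 + -6×-6 + 2×5 = 49; y[4] = -6×-1 + 2×-6 = -6; y[5] = 2×-1 = -2

[-15, 3, -9, 49, -6, -2]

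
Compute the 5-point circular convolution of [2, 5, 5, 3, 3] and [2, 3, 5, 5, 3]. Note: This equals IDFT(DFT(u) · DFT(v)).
Either evaluate y[k] = Σ_j u[j]·v[(k-j) mod 5] directly, or use IDFT(DFT(u) · DFT(v)). y[0] = 2×2 + 5×3 + 5×5 + 3×5 + 3×3 = 68; y[1] = 2×3 + 5×2 + 5×3 + 3×5 + 3×5 = 61; y[2] = 2×5 + 5×3 + 5×2 + 3×3 + 3×5 = 59; y[3] = 2×5 + 5×5 + 5×3 + 3×2 + 3×3 = 65; y[4] = 2×3 + 5×5 + 5×5 + 3×3 + 3×2 = 71. Result: [68, 61, 59, 65, 71]

[68, 61, 59, 65, 71]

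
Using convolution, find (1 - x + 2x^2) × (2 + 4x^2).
Ascending coefficients: a = [1, -1, 2], b = [2, 0, 4]. c[0] = 1×2 = 2; c[1] = 1×0 + -1×2 = -2; c[2] = 1×4 + -1×0 + 2×2 = 8; c[3] = -1×4 + 2×0 = -4; c[4] = 2×4 = 8. Result coefficients: [2, -2, 8, -4, 8] → 2 - 2x + 8x^2 - 4x^3 + 8x^4

2 - 2x + 8x^2 - 4x^3 + 8x^4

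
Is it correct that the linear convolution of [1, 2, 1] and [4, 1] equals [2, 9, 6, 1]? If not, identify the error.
Recompute linear convolution of [1, 2, 1] and [4, 1]: y[0] = 1×4 = 4; y[1] = 1×1 + 2×4 = 9; y[2] = 2×1 + 1×4 = 6; y[3] = 1×1 = 1 → [4, 9, 6, 1]. Compare to given [2, 9, 6, 1]: they differ at index 0: given 2, correct 4, so answer: No

No. Error at index 0: given 2, correct 4.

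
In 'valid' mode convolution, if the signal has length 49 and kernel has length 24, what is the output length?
'Valid' mode counts only positions where the kernel fully overlaps the signal: m - n + 1 = 49 - 24 + 1 = 26

26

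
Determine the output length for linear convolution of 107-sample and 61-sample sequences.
Linear/full convolution length: m + n - 1 = 107 + 61 - 1 = 167

167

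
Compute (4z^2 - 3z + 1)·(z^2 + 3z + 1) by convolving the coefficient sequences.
Ascending coefficients: a = [1, -3, 4], b = [1, 3, 1]. c[0] = 1×1 = 1; c[1] = 1×3 + -3×1 = 0; c[2] = 1×1 + -3×3 + 4×1 = -4; c[3] = -3×1 + 4×3 = 9; c[4] = 4×1 = 4. Result coefficients: [1, 0, -4, 9, 4] → 4z^4 + 9z^3 - 4z^2 + 1

4z^4 + 9z^3 - 4z^2 + 1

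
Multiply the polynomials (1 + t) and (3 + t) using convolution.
Ascending coefficients: a = [1, 1], b = [3, 1]. c[0] = 1×3 = 3; c[1] = 1×1 + 1×3 = 4; c[2] = 1×1 = 1. Result coefficients: [3, 4, 1] → 3 + 4t + t^2

3 + 4t + t^2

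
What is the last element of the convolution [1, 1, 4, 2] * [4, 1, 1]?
Use y[k] = Σ_i a[i]·b[k-i] at k=5. y[5] = 2×1 = 2

2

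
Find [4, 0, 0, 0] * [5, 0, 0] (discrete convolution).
y[0] = 4×5 = 20; y[1] = 4×0 + 0×5 = 0; y[2] = 4×0 + 0×0 + 0×5 = 0; y[3] = 0×0 + 0×0 + 0×5 = 0; y[4] = 0×0 + 0×0 = 0; y[5] = 0×0 = 0

[20, 0, 0, 0, 0, 0]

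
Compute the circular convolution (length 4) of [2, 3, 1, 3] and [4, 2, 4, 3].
Use y[k] = Σ_j f[j]·g[(k-j) mod 4]. y[0] = 2×4 + 3×3 + 1×4 + 3×2 = 27; y[1] = 2×2 + 3×4 + 1×3 + 3×4 = 31; y[2] = 2×4 + 3×2 + 1×4 + 3×3 = 27; y[3] = 2×3 + 3×4 + 1×2 + 3×4 = 32. Result: [27, 31, 27, 32]

[27, 31, 27, 32]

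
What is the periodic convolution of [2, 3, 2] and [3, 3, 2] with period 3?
Use y[k] = Σ_j a[j]·b[(k-j) mod 3]. y[0] = 2×3 + 3×2 + 2×3 = 18; y[1] = 2×3 + 3×3 + 2×2 = 19; y[2] = 2×2 + 3×3 + 2×3 = 19. Result: [18, 19, 19]

[18, 19, 19]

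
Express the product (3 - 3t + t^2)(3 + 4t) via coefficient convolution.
Ascending coefficients: a = [3, -3, 1], b = [3, 4]. c[0] = 3×3 = 9; c[1] = 3×4 + -3×3 = 3; c[2] = -3×4 + 1×3 = -9; c[3] = 1×4 = 4. Result coefficients: [9, 3, -9, 4] → 9 + 3t - 9t^2 + 4t^3

9 + 3t - 9t^2 + 4t^3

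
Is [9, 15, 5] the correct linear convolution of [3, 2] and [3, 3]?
Recompute linear convolution of [3, 2] and [3, 3]: y[0] = 3×3 = 9; y[1] = 3×3 + 2×3 = 15; y[2] = 2×3 = 6 → [9, 15, 6]. Compare to given [9, 15, 5]: they differ at index 2: given 5, correct 6, so answer: No

No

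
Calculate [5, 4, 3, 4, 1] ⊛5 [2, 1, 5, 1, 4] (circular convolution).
Use y[k] = Σ_j u[j]·v[(k-j) mod 5]. y[0] = 5×2 + 4×4 + 3×1 + 4×5 + 1×1 = 50; y[1] = 5×1 + 4×2 + 3×4 + 4×1 + 1×5 = 34; y[2] = 5×5 + 4×1 + 3×2 + 4×4 + 1×1 = 52; y[3] = 5×1 + 4×5 + 3×1 + 4×2 + 1×4 = 40; y[4] = 5×4 + 4×1 + 3×5 + 4×1 + 1×2 = 45. Result: [50, 34, 52, 40, 45]

[50, 34, 52, 40, 45]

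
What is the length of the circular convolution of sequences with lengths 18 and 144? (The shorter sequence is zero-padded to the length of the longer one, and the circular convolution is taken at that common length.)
Circular convolution (zero-padding the shorter input) has length max(m, n) = max(18, 144) = 144

144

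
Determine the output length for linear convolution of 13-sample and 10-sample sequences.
Linear/full convolution length: m + n - 1 = 13 + 10 - 1 = 22

22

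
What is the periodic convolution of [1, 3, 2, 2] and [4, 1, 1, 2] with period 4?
Use y[k] = Σ_j f[j]·g[(k-j) mod 4]. y[0] = 1×4 + 3×2 + 2×1 + 2×1 = 14; y[1] = 1×1 + 3×4 + 2×2 + 2×1 = 19; y[2] = 1×1 + 3×1 + 2×4 + 2×2 = 16; y[3] = 1×2 + 3×1 + 2×1 + 2×4 = 15. Result: [14, 19, 16, 15]

[14, 19, 16, 15]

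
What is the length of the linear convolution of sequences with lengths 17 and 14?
Linear/full convolution length: m + n - 1 = 17 + 14 - 1 = 30

30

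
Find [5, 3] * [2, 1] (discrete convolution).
y[0] = 5×2 = 10; y[1] = 5×1 + 3×2 = 11; y[2] = 3×1 = 3

[10, 11, 3]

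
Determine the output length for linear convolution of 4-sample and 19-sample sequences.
Linear/full convolution length: m + n - 1 = 4 + 19 - 1 = 22

22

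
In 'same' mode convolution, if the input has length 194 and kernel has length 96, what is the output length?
'Same' mode returns an output with the same length as the input: 194

194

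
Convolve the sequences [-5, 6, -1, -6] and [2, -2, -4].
y[0] = -5×2 = -10; y[1] = -5×-2 + 6×2 = 22; y[2] = -5×-4 + 6×-2 + -1×2 = 6; y[3] = 6×-4 + -1×-2 + -6×2 = -34; y[4] = -1×-4 + -6×-2 = 16; y[5] = -6×-4 = 24

[-10, 22, 6, -34, 16, 24]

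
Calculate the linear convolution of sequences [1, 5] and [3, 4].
y[0] = 1×3 = 3; y[1] = 1×4 + 5×3 = 19; y[2] = 5×4 = 20

[3, 19, 20]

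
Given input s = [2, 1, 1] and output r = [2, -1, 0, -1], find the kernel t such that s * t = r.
Output length 4 = len(s) + len(t) - 1 ⇒ len(t) = 2. Solve t forward using t[k] = (r[k] - Σ_{i≥1} s[i]·t[k-i]) / s[0]: t[0] = r[0] / s[0] = 2 / 2 = 1; t[1] = (r[1] - 1×1) / s[0] = (-1 - 1×1) / 2 = -1. So t = [1, -1]. Forward-check [2, 1, 1] * [1, -1]: r[0] = 2×1 = 2; r[1] = 2×-1 + 1×1 = -1; r[2] = 1×-1 + 1×1 = 0; r[3] = 1×-1 = -1 → [2, -1, 0, -1] ✓

[1, -1]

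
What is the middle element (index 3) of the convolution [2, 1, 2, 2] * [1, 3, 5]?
Use y[k] = Σ_i a[i]·b[k-i] at k=3. y[3] = 1×5 + 2×3 + 2×1 = 13

13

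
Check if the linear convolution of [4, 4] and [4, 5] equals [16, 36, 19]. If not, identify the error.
Recompute linear convolution of [4, 4] and [4, 5]: y[0] = 4×4 = 16; y[1] = 4×5 + 4×4 = 36; y[2] = 4×5 = 20 → [16, 36, 20]. Compare to given [16, 36, 19]: they differ at index 2: given 19, correct 20, so answer: No

No. Error at index 2: given 19, correct 20.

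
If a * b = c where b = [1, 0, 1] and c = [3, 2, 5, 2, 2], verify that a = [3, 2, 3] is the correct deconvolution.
Forward-compute [3, 2, 3] * [1, 0, 1]: c[0] = 3×1 = 3; c[1] = 3×0 + 2×1 = 2; c[2] = 3×1 + 2×0 + 3×1 = 6; c[3] = 2×1 + 3×0 = 2; c[4] = 3×1 = 3 → [3, 2, 6, 2, 3]. Does not match given c = [3, 2, 5, 2, 2].

Not verified. [3, 2, 3] * [1, 0, 1] = [3, 2, 6, 2, 3], which differs from [3, 2, 5, 2, 2] at index 2.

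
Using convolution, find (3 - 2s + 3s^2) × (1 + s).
Ascending coefficients: a = [3, -2, 3], b = [1, 1]. c[0] = 3×1 = 3; c[1] = 3×1 + -2×1 = 1; c[2] = -2×1 + 3×1 = 1; c[3] = 3×1 = 3. Result coefficients: [3, 1, 1, 3] → 3 + s + s^2 + 3s^3

3 + s + s^2 + 3s^3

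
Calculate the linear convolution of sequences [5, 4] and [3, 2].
y[0] = 5×3 = 15; y[1] = 5×2 + 4×3 = 22; y[2] = 4×2 = 8

[15, 22, 8]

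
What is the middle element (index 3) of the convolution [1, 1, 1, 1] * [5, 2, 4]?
Use y[k] = Σ_i a[i]·b[k-i] at k=3. y[3] = 1×4 + 1×2 + 1×5 = 11

11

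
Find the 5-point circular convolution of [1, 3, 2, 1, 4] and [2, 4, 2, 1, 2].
Use y[k] = Σ_j s[j]·t[(k-j) mod 5]. y[0] = 1×2 + 3×2 + 2×1 + 1×2 + 4×4 = 28; y[1] = 1×4 + 3×2 + 2×2 + 1×1 + 4×2 = 23; y[2] = 1×2 + 3×4 + 2×2 + 1×2 + 4×1 = 24; y[3] = 1×1 + 3×2 + 2×4 + 1×2 + 4×2 = 25; y[4] = 1×2 + 3×1 + 2×2 + 1×4 + 4×2 = 21. Result: [28, 23, 24, 25, 21]

[28, 23, 24, 25, 21]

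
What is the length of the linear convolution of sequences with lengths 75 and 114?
Linear/full convolution length: m + n - 1 = 75 + 114 - 1 = 188

188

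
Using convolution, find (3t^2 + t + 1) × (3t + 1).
Ascending coefficients: a = [1, 1, 3], b = [1, 3]. c[0] = 1×1 = 1; c[1] = 1×3 + 1×1 = 4; c[2] = 1×3 + 3×1 = 6; c[3] = 3×3 = 9. Result coefficients: [1, 4, 6, 9] → 9t^3 + 6t^2 + 4t + 1

9t^3 + 6t^2 + 4t + 1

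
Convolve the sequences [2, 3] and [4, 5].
y[0] = 2×4 = 8; y[1] = 2×5 + 3×4 = 22; y[2] = 3×5 = 15

[8, 22, 15]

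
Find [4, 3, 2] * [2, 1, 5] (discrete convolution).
y[0] = 4×2 = 8; y[1] = 4×1 + 3×2 = 10; y[2] = 4×5 + 3×1 + 2×2 = 27; y[3] = 3×5 + 2×1 = 17; y[4] = 2×5 = 10

[8, 10, 27, 17, 10]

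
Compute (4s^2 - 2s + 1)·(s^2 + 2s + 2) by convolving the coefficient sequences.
Ascending coefficients: a = [1, -2, 4], b = [2, 2, 1]. c[0] = 1×2 = 2; c[1] = 1×2 + -2×2 = -2; c[2] = 1×1 + -2×2 + 4×2 = 5; c[3] = -2×1 + 4×2 = 6; c[4] = 4×1 = 4. Result coefficients: [2, -2, 5, 6, 4] → 4s^4 + 6s^3 + 5s^2 - 2s + 2

4s^4 + 6s^3 + 5s^2 - 2s + 2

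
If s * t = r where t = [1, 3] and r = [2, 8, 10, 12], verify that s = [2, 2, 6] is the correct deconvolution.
Forward-compute [2, 2, 6] * [1, 3]: r[0] = 2×1 = 2; r[1] = 2×3 + 2×1 = 8; r[2] = 2×3 + 6×1 = 12; r[3] = 6×3 = 18 → [2, 8, 12, 18]. Does not match given r = [2, 8, 10, 12].

Not verified. [2, 2, 6] * [1, 3] = [2, 8, 12, 18], which differs from [2, 8, 10, 12] at index 2.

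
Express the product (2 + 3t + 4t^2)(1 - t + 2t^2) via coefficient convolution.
Ascending coefficients: a = [2, 3, 4], b = [1, -1, 2]. c[0] = 2×1 = 2; c[1] = 2×-1 + 3×1 = 1; c[2] = 2×2 + 3×-1 + 4×1 = 5; c[3] = 3×2 + 4×-1 = 2; c[4] = 4×2 = 8. Result coefficients: [2, 1, 5, 2, 8] → 2 + t + 5t^2 + 2t^3 + 8t^4

2 + t + 5t^2 + 2t^3 + 8t^4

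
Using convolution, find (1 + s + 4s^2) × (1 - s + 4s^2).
Ascending coefficients: a = [1, 1, 4], b = [1, -1, 4]. c[0] = 1×1 = 1; c[1] = 1×-1 + 1×1 = 0; c[2] = 1×4 + 1×-1 + 4×1 = 7; c[3] = 1×4 + 4×-1 = 0; c[4] = 4×4 = 16. Result coefficients: [1, 0, 7, 0, 16] → 1 + 7s^2 + 16s^4

1 + 7s^2 + 16s^4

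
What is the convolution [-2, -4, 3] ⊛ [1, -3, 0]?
y[0] = -2×1 = -2; y[1] = -2×-3 + -4×1 = 2; y[2] = -2×0 + -4×-3 + 3×1 = 15; y[3] = -4×0 + 3×-3 = -9; y[4] = 3×0 = 0

[-2, 2, 15, -9, 0]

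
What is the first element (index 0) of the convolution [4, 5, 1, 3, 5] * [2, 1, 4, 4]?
Use y[k] = Σ_i a[i]·b[k-i] at k=0. y[0] = 4×2 = 8

8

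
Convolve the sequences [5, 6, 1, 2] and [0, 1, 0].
y[0] = 5×0 = 0; y[1] = 5×1 + 6×0 = 5; y[2] = 5×0 + 6×1 + 1×0 = 6; y[3] = 6×0 + 1×1 + 2×0 = 1; y[4] = 1×0 + 2×1 = 2; y[5] = 2×0 = 0

[0, 5, 6, 1, 2, 0]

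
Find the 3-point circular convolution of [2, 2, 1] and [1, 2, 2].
Use y[k] = Σ_j s[j]·t[(k-j) mod 3]. y[0] = 2×1 + 2×2 + 1×2 = 8; y[1] = 2×2 + 2×1 + 1×2 = 8; y[2] = 2×2 + 2×2 + 1×1 = 9. Result: [8, 8, 9]

[8, 8, 9]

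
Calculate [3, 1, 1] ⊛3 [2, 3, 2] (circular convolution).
Use y[k] = Σ_j u[j]·v[(k-j) mod 3]. y[0] = 3×2 + 1×2 + 1×3 = 11; y[1] = 3×3 + 1×2 + 1×2 = 13; y[2] = 3×2 + 1×3 + 1×2 = 11. Result: [11, 13, 11]

[11, 13, 11]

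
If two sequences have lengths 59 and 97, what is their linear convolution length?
Linear/full convolution length: m + n - 1 = 59 + 97 - 1 = 155

155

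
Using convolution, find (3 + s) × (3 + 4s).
Ascending coefficients: a = [3, 1], b = [3, 4]. c[0] = 3×3 = 9; c[1] = 3×4 + 1×3 = 15; c[2] = 1×4 = 4. Result coefficients: [9, 15, 4] → 9 + 15s + 4s^2

9 + 15s + 4s^2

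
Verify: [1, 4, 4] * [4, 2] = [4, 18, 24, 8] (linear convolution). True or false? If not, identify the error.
Recompute linear convolution of [1, 4, 4] and [4, 2]: y[0] = 1×4 = 4; y[1] = 1×2 + 4×4 = 18; y[2] = 4×2 + 4×4 = 24; y[3] = 4×2 = 8 → [4, 18, 24, 8]. Given [4, 18, 24, 8] matches, so answer: Yes

Yes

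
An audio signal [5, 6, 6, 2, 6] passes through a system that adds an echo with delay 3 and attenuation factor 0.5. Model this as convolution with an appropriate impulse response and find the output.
Direct-path + delayed-attenuated-path model → impulse response h = [1, 0, 0, 0.5] (1 at lag 0, 0.5 at lag 3). Output y[n] = x[n] + 0.5·x[n - 3] (with x[n] = 0 outside 0..4): y[0] = 5 + 0.5×0 = 5; y[1] = 6 + 0.5×0 = 6; y[2] = 6 + 0.5×0 = 6; y[3] = 2 + 0.5×5 = 4.5; y[4] = 6 + 0.5×6 = 9.0; y[5] = 0 + 0.5×6 = 3.0; y[6] = 0 + 0.5×2 = 1.0; y[7] = 0 + 0.5×6 = 3.0. So y = [5, 6, 6, 4.5, 9.0, 3.0, 1.0, 3.0]

[5, 6, 6, 4.5, 9.0, 3.0, 1.0, 3.0]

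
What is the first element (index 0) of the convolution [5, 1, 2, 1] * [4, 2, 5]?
Use y[k] = Σ_i a[i]·b[k-i] at k=0. y[0] = 5×4 = 20

20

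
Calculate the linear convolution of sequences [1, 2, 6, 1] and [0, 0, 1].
y[0] = 1×0 = 0; y[1] = 1×0 + 2×0 = 0; y[2] = 1×1 + 2×0 + 6×0 = 1; y[3] = 2×1 + 6×0 + 1×0 = 2; y[4] = 6×1 + 1×0 = 6; y[5] = 1×1 = 1

[0, 0, 1, 2, 6, 1]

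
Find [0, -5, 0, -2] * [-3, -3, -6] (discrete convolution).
y[0] = 0×-3 = 0; y[1] = 0×-3 + -5×-3 = 15; y[2] = 0×-6 + -5×-3 + 0×-3 = 15; y[3] = -5×-6 + 0×-3 + -2×-3 = 36; y[4] = 0×-6 + -2×-3 = 6; y[5] = -2×-6 = 12

[0, 15, 15, 36, 6, 12]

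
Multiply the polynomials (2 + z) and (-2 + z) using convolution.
Ascending coefficients: a = [2, 1], b = [-2, 1]. c[0] = 2×-2 = -4; c[1] = 2×1 + 1×-2 = 0; c[2] = 1×1 = 1. Result coefficients: [-4, 0, 1] → -4 + z^2

-4 + z^2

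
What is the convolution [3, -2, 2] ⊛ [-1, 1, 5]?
y[0] = 3×-1 = -3; y[1] = 3×1 + -2×-1 = 5; y[2] = 3×5 + -2×1 + 2×-1 = 11; y[3] = -2×5 + 2×1 = -8; y[4] = 2×5 = 10

[-3, 5, 11, -8, 10]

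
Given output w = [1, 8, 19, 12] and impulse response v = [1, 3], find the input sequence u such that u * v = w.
Deconvolve w=[1, 8, 19, 12] by v=[1, 3]. Since v[0]=1, solve forward: u[0] = w[0] / 1 = 1; u[1] = (w[1] - 1×3) / 1 = 5; u[2] = (w[2] - 5×3) / 1 = 4. So u = [1, 5, 4]. Check by forward convolution: w[0] = 1×1 = 1; w[1] = 1×3 + 5×1 = 8; w[2] = 5×3 + 4×1 = 19; w[3] = 4×3 = 12

[1, 5, 4]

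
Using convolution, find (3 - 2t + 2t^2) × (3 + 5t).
Ascending coefficients: a = [3, -2, 2], b = [3, 5]. c[0] = 3×3 = 9; c[1] = 3×5 + -2×3 = 9; c[2] = -2×5 + 2×3 = -4; c[3] = 2×5 = 10. Result coefficients: [9, 9, -4, 10] → 9 + 9t - 4t^2 + 10t^3

9 + 9t - 4t^2 + 10t^3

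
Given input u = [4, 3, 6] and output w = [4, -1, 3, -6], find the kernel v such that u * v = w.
Output length 4 = len(u) + len(v) - 1 ⇒ len(v) = 2. Solve v forward using v[k] = (w[k] - Σ_{i≥1} u[i]·v[k-i]) / u[0]: v[0] = w[0] / u[0] = 4 / 4 = 1; v[1] = (w[1] - 3×1) / u[0] = (-1 - 3×1) / 4 = -1. So v = [1, -1]. Forward-check [4, 3, 6] * [1, -1]: w[0] = 4×1 = 4; w[1] = 4×-1 + 3×1 = -1; w[2] = 3×-1 + 6×1 = 3; w[3] = 6×-1 = -6 → [4, -1, 3, -6] ✓

[1, -1]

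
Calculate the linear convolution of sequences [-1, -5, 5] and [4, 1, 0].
y[0] = -1×4 = -4; y[1] = -1×1 + -5×4 = -21; y[2] = -1×0 + -5×1 + 5×4 = 15; y[3] = -5×0 + 5×1 = 5; y[4] = 5×0 = 0

[-4, -21, 15, 5, 0]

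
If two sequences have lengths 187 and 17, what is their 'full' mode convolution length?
Linear/full convolution length: m + n - 1 = 187 + 17 - 1 = 203

203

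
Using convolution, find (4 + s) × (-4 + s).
Ascending coefficients: a = [4, 1], b = [-4, 1]. c[0] = 4×-4 = -16; c[1] = 4×1 + 1×-4 = 0; c[2] = 1×1 = 1. Result coefficients: [-16, 0, 1] → -16 + s^2

-16 + s^2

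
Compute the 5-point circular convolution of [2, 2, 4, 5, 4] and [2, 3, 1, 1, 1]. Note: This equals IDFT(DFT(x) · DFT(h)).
Either evaluate y[k] = Σ_j x[j]·h[(k-j) mod 5] directly, or use IDFT(DFT(x) · DFT(h)). y[0] = 2×2 + 2×1 + 4×1 + 5×1 + 4×3 = 27; y[1] = 2×3 + 2×2 + 4×1 + 5×1 + 4×1 = 23; y[2] = 2×1 + 2×3 + 4×2 + 5×1 + 4×1 = 25; y[3] = 2×1 + 2×1 + 4×3 + 5×2 + 4×1 = 30; y[4] = 2×1 + 2×1 + 4×1 + 5×3 + 4×2 = 31. Result: [27, 23, 25, 30, 31]

[27, 23, 25, 30, 31]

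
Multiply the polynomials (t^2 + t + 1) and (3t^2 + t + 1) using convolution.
Ascending coefficients: a = [1, 1, 1], b = [1, 1, 3]. c[0] = 1×1 = 1; c[1] = 1×1 + 1×1 = 2; c[2] = 1×3 + 1×1 + 1×1 = 5; c[3] = 1×3 + 1×1 = 4; c[4] = 1×3 = 3. Result coefficients: [1, 2, 5, 4, 3] → 3t^4 + 4t^3 + 5t^2 + 2t + 1

3t^4 + 4t^3 + 5t^2 + 2t + 1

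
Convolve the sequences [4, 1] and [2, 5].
y[0] = 4×2 = 8; y[1] = 4×5 + 1×2 = 22; y[2] = 1×5 = 5

[8, 22, 5]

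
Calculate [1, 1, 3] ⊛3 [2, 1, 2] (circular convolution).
Use y[k] = Σ_j s[j]·t[(k-j) mod 3]. y[0] = 1×2 + 1×2 + 3×1 = 7; y[1] = 1×1 + 1×2 + 3×2 = 9; y[2] = 1×2 + 1×1 + 3×2 = 9. Result: [7, 9, 9]

[7, 9, 9]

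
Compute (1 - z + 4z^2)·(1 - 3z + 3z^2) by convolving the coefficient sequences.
Ascending coefficients: a = [1, -1, 4], b = [1, -3, 3]. c[0] = 1×1 = 1; c[1] = 1×-3 + -1×1 = -4; c[2] = 1×3 + -1×-3 + 4×1 = 10; c[3] = -1×3 + 4×-3 = -15; c[4] = 4×3 = 12. Result coefficients: [1, -4, 10, -15, 12] → 1 - 4z + 10z^2 - 15z^3 + 12z^4

1 - 4z + 10z^2 - 15z^3 + 12z^4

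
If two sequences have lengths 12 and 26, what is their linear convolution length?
Linear/full convolution length: m + n - 1 = 12 + 26 - 1 = 37

37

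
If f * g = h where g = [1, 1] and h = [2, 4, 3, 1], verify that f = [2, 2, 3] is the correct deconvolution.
Forward-compute [2, 2, 3] * [1, 1]: h[0] = 2×1 = 2; h[1] = 2×1 + 2×1 = 4; h[2] = 2×1 + 3×1 = 5; h[3] = 3×1 = 3 → [2, 4, 5, 3]. Does not match given h = [2, 4, 3, 1].

Not verified. [2, 2, 3] * [1, 1] = [2, 4, 5, 3], which differs from [2, 4, 3, 1] at index 2.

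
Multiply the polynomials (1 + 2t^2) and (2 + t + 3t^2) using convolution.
Ascending coefficients: a = [1, 0, 2], b = [2, 1, 3]. c[0] = 1×2 = 2; c[1] = 1×1 + 0×2 = 1; c[2] = 1×3 + 0×1 + 2×2 = 7; c[3] = 0×3 + 2×1 = 2; c[4] = 2×3 = 6. Result coefficients: [2, 1, 7, 2, 6] → 2 + t + 7t^2 + 2t^3 + 6t^4

2 + t + 7t^2 + 2t^3 + 6t^4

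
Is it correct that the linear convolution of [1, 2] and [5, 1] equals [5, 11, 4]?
Recompute linear convolution of [1, 2] and [5, 1]: y[0] = 1×5 = 5; y[1] = 1×1 + 2×5 = 11; y[2] = 2×1 = 2 → [5, 11, 2]. Compare to given [5, 11, 4]: they differ at index 2: given 4, correct 2, so answer: No

No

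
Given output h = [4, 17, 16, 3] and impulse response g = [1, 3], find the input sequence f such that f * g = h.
Deconvolve h=[4, 17, 16, 3] by g=[1, 3]. Since g[0]=1, solve forward: f[0] = h[0] / 1 = 4; f[1] = (h[1] - 4×3) / 1 = 5; f[2] = (h[2] - 5×3) / 1 = 1. So f = [4, 5, 1]. Check by forward convolution: h[0] = 4×1 = 4; h[1] = 4×3 + 5×1 = 17; h[2] = 5×3 + 1×1 = 16; h[3] = 1×3 = 3

[4, 5, 1]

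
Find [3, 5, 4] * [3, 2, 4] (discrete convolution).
y[0] = 3×3 = 9; y[1] = 3×2 + 5×3 = 21; y[2] = 3×4 + 5×2 + 4×3 = 34; y[3] = 5×4 + 4×2 = 28; y[4] = 4×4 = 16

[9, 21, 34, 28, 16]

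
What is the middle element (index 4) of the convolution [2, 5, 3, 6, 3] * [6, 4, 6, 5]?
Use y[k] = Σ_i a[i]·b[k-i] at k=4. y[4] = 5×5 + 3×6 + 6×4 + 3×6 = 85

85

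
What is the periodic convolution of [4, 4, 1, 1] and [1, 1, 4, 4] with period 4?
Use y[k] = Σ_j u[j]·v[(k-j) mod 4]. y[0] = 4×1 + 4×4 + 1×4 + 1×1 = 25; y[1] = 4×1 + 4×1 + 1×4 + 1×4 = 16; y[2] = 4×4 + 4×1 + 1×1 + 1×4 = 25; y[3] = 4×4 + 4×4 + 1×1 + 1×1 = 34. Result: [25, 16, 25, 34]

[25, 16, 25, 34]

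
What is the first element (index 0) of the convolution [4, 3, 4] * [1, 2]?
Use y[k] = Σ_i a[i]·b[k-i] at k=0. y[0] = 4×1 = 4

4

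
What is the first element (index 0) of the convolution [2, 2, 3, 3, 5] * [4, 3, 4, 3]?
Use y[k] = Σ_i a[i]·b[k-i] at k=0. y[0] = 2×4 = 8

8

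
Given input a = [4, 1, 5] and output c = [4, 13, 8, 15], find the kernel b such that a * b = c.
Output length 4 = len(a) + len(b) - 1 ⇒ len(b) = 2. Solve b forward using b[k] = (c[k] - Σ_{i≥1} a[i]·b[k-i]) / a[0]: b[0] = c[0] / a[0] = 4 / 4 = 1; b[1] = (c[1] - 1×1) / a[0] = (13 - 1×1) / 4 = 3. So b = [1, 3]. Forward-check [4, 1, 5] * [1, 3]: c[0] = 4×1 = 4; c[1] = 4×3 + 1×1 = 13; c[2] = 1×3 + 5×1 = 8; c[3] = 5×3 = 15 → [4, 13, 8, 15] ✓

[1, 3]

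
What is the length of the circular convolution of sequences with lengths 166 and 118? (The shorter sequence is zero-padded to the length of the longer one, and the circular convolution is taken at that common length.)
Circular convolution (zero-padding the shorter input) has length max(m, n) = max(166, 118) = 166

166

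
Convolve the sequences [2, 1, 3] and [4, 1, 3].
y[0] = 2×4 = 8; y[1] = 2×1 + 1×4 = 6; y[2] = 2×3 + 1×1 + 3×4 = 19; y[3] = 1×3 + 3×1 = 6; y[4] = 3×3 = 9

[8, 6, 19, 6, 9]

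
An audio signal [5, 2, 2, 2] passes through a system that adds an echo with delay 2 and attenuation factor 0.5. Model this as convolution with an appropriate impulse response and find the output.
Direct-path + delayed-attenuated-path model → impulse response h = [1, 0, 0.5] (1 at lag 0, 0.5 at lag 2). Output y[n] = x[n] + 0.5·x[n - 2] (with x[n] = 0 outside 0..3): y[0] = 5 + 0.5×0 = 5; y[1] = 2 + 0.5×0 = 2; y[2] = 2 + 0.5×5 = 4.5; y[3] = 2 + 0.5×2 = 3.0; y[4] = 0 + 0.5×2 = 1.0; y[5] = 0 + 0.5×2 = 1.0. So y = [5, 2, 4.5, 3.0, 1.0, 1.0]

[5, 2, 4.5, 3.0, 1.0, 1.0]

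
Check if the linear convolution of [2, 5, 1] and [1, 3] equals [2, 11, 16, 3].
Recompute linear convolution of [2, 5, 1] and [1, 3]: y[0] = 2×1 = 2; y[1] = 2×3 + 5×1 = 11; y[2] = 5×3 + 1×1 = 16; y[3] = 1×3 = 3 → [2, 11, 16, 3]. Given [2, 11, 16, 3] matches, so answer: Yes

Yes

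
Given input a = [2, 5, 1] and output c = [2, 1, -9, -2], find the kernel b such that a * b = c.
Output length 4 = len(a) + len(b) - 1 ⇒ len(b) = 2. Solve b forward using b[k] = (c[k] - Σ_{i≥1} a[i]·b[k-i]) / a[0]: b[0] = c[0] / a[0] = 2 / 2 = 1; b[1] = (c[1] - 5×1) / a[0] = (1 - 5×1) / 2 = -2. So b = [1, -2]. Forward-check [2, 5, 1] * [1, -2]: c[0] = 2×1 = 2; c[1] = 2×-2 + 5×1 = 1; c[2] = 5×-2 + 1×1 = -9; c[3] = 1×-2 = -2 → [2, 1, -9, -2] ✓

[1, -2]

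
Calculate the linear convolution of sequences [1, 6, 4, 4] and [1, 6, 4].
y[0] = 1×1 = 1; y[1] = 1×6 + 6×1 = 12; y[2] = 1×4 + 6×6 + 4×1 = 44; y[3] = 6×4 + 4×6 + 4×1 = 52; y[4] = 4×4 + 4×6 = 40; y[5] = 4×4 = 16

[1, 12, 44, 52, 40, 16]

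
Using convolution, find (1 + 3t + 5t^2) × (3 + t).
Ascending coefficients: a = [1, 3, 5], b = [3, 1]. c[0] = 1×3 = 3; c[1] = 1×1 + 3×3 = 10; c[2] = 3×1 + 5×3 = 18; c[3] = 5×1 = 5. Result coefficients: [3, 10, 18, 5] → 3 + 10t + 18t^2 + 5t^3

3 + 10t + 18t^2 + 5t^3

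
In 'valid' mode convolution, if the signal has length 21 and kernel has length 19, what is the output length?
'Valid' mode counts only positions where the kernel fully overlaps the signal: m - n + 1 = 21 - 19 + 1 = 3

3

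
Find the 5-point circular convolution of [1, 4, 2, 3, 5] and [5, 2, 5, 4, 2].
Use y[k] = Σ_j u[j]·v[(k-j) mod 5]. y[0] = 1×5 + 4×2 + 2×4 + 3×5 + 5×2 = 46; y[1] = 1×2 + 4×5 + 2×2 + 3×4 + 5×5 = 63; y[2] = 1×5 + 4×2 + 2×5 + 3×2 + 5×4 = 49; y[3] = 1×4 + 4×5 + 2×2 + 3×5 + 5×2 = 53; y[4] = 1×2 + 4×4 + 2×5 + 3×2 + 5×5 = 59. Result: [46, 63, 49, 53, 59]

[46, 63, 49, 53, 59]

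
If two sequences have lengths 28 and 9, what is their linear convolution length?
Linear/full convolution length: m + n - 1 = 28 + 9 - 1 = 36

36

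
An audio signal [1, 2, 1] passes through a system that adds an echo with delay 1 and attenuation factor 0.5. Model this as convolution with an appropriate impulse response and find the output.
Direct-path + delayed-attenuated-path model → impulse response h = [1, 0.5] (1 at lag 0, 0.5 at lag 1). Output y[n] = x[n] + 0.5·x[n - 1] (with x[n] = 0 outside 0..2): y[0] = 1 + 0.5×0 = 1; y[1] = 2 + 0.5×1 = 2.5; y[2] = 1 + 0.5×2 = 2.0; y[3] = 0 + 0.5×1 = 0.5. So y = [1, 2.5, 2.0, 0.5]

[1, 2.5, 2.0, 0.5]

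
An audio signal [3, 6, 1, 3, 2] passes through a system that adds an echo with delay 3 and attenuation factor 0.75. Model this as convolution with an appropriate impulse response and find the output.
Direct-path + delayed-attenuated-path model → impulse response h = [1, 0, 0, 0.75] (1 at lag 0, 0.75 at lag 3). Output y[n] = x[n] + 0.75·x[n - 3] (with x[n] = 0 outside 0..4): y[0] = 3 + 0.75×0 = 3; y[1] = 6 + 0.75×0 = 6; y[2] = 1 + 0.75×0 = 1; y[3] = 3 + 0.75×3 = 5.25; y[4] = 2 + 0.75×6 = 6.5; y[5] = 0 + 0.75×1 = 0.75; y[6] = 0 + 0.75×3 = 2.25; y[7] = 0 + 0.75×2 = 1.5. So y = [3, 6, 1, 5.25, 6.5, 0.75, 2.25, 1.5]

[3, 6, 1, 5.25, 6.5, 0.75, 2.25, 1.5]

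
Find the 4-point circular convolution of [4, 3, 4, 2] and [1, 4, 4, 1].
Use y[k] = Σ_j u[j]·v[(k-j) mod 4]. y[0] = 4×1 + 3×1 + 4×4 + 2×4 = 31; y[1] = 4×4 + 3×1 + 4×1 + 2×4 = 31; y[2] = 4×4 + 3×4 + 4×1 + 2×1 = 34; y[3] = 4×1 + 3×4 + 4×4 + 2×1 = 34. Result: [31, 31, 34, 34]

[31, 31, 34, 34]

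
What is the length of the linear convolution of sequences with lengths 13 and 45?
Linear/full convolution length: m + n - 1 = 13 + 45 - 1 = 57

57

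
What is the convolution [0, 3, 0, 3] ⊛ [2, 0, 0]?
y[0] = 0×2 = 0; y[1] = 0×0 + 3×2 = 6; y[2] = 0×0 + 3×0 + 0×2 = 0; y[3] = 3×0 + 0×0 + 3×2 = 6; y[4] = 0×0 + 3×0 = 0; y[5] = 3×0 = 0

[0, 6, 0, 6, 0, 0]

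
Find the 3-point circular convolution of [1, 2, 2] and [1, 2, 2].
Use y[k] = Σ_j s[j]·t[(k-j) mod 3]. y[0] = 1×1 + 2×2 + 2×2 = 9; y[1] = 1×2 + 2×1 + 2×2 = 8; y[2] = 1×2 + 2×2 + 2×1 = 8. Result: [9, 8, 8]

[9, 8, 8]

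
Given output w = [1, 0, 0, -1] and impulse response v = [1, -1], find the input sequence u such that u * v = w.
Deconvolve w=[1, 0, 0, -1] by v=[1, -1]. Since v[0]=1, solve forward: u[0] = w[0] / 1 = 1; u[1] = (w[1] - 1×-1) / 1 = 1; u[2] = (w[2] - 1×-1) / 1 = 1. So u = [1, 1, 1]. Check by forward convolution: w[0] = 1×1 = 1; w[1] = 1×-1 + 1×1 = 0; w[2] = 1×-1 + 1×1 = 0; w[3] = 1×-1 = -1

[1, 1, 1]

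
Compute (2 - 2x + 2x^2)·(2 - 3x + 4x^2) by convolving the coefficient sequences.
Ascending coefficients: a = [2, -2, 2], b = [2, -3, 4]. c[0] = 2×2 = 4; c[1] = 2×-3 + -2×2 = -10; c[2] = 2×4 + -2×-3 + 2×2 = 18; c[3] = -2×4 + 2×-3 = -14; c[4] = 2×4 = 8. Result coefficients: [4, -10, 18, -14, 8] → 4 - 10x + 18x^2 - 14x^3 + 8x^4

4 - 10x + 18x^2 - 14x^3 + 8x^4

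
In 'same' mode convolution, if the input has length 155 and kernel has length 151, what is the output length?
'Same' mode returns an output with the same length as the input: 155

155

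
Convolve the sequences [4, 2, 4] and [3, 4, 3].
y[0] = 4×3 = 12; y[1] = 4×4 + 2×3 = 22; y[2] = 4×3 + 2×4 + 4×3 = 32; y[3] = 2×3 + 4×4 = 22; y[4] = 4×3 = 12

[12, 22, 32, 22, 12]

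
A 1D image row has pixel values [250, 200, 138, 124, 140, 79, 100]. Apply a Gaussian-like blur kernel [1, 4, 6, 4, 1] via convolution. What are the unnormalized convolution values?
Convolve image row [250, 200, 138, 124, 140, 79, 100] with kernel [1, 4, 6, 4, 1]: y[0] = 250×1 = 250; y[1] = 250×4 + 200×1 = 1200; y[2] = 250×6 + 200×4 + 138×1 = 2438; y[3] = 250×4 + 200×6 + 138×4 + 124×1 = 2876; y[4] = 250×1 + 200×4 + 138×6 + 124×4 + 140×1 = 2514; y[5] = 200×1 + 138×4 + 124×6 + 140×4 + 79×1 = 2135; y[6] = 138×1 + 124×4 + 140×6 + 79×4 + 100×1 = 1890; y[7] = 124×1 + 140×4 + 79×6 + 100×4 = 1558; y[8] = 140×1 + 79×4 + 100×6 = 1056; y[9] = 79×1 + 100×4 = 479; y[10] = 100×1 = 100 → [250, 1200, 2438, 2876, 2514, 2135, 1890, 1558, 1056, 479, 100]. Normalization factor = sum(kernel) = 16.

[250, 1200, 2438, 2876, 2514, 2135, 1890, 1558, 1056, 479, 100]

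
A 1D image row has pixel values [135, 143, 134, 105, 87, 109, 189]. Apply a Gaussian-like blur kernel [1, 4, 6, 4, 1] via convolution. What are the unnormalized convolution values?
Convolve image row [135, 143, 134, 105, 87, 109, 189] with kernel [1, 4, 6, 4, 1]: y[0] = 135×1 = 135; y[1] = 135×4 + 143×1 = 683; y[2] = 135×6 + 143×4 + 134×1 = 1516; y[3] = 135×4 + 143×6 + 134×4 + 105×1 = 2039; y[4] = 135×1 + 143×4 + 134×6 + 105×4 + 87×1 = 2018; y[5] = 143×1 + 134×4 + 105×6 + 87×4 + 109×1 = 1766; y[6] = 134×1 + 105×4 + 87×6 + 109×4 + 189×1 = 1701; y[7] = 105×1 + 87×4 + 109×6 + 189×4 = 1863; y[8] = 87×1 + 109×4 + 189×6 = 1657; y[9] = 109×1 + 189×4 = 865; y[10] = 189×1 = 189 → [135, 683, 1516, 2039, 2018, 1766, 1701, 1863, 1657, 865, 189]. Normalization factor = sum(kernel) = 16.

[135, 683, 1516, 2039, 2018, 1766, 1701, 1863, 1657, 865, 189]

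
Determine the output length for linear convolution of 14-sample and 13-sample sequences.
Linear/full convolution length: m + n - 1 = 14 + 13 - 1 = 26

26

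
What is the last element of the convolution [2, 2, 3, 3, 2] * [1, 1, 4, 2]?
Use y[k] = Σ_i a[i]·b[k-i] at k=7. y[7] = 2×2 = 4

4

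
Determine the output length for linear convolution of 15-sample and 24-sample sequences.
Linear/full convolution length: m + n - 1 = 15 + 24 - 1 = 38

38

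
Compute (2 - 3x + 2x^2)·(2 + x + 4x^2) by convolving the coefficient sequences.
Ascending coefficients: a = [2, -3, 2], b = [2, 1, 4]. c[0] = 2×2 = 4; c[1] = 2×1 + -3×2 = -4; c[2] = 2×4 + -3×1 + 2×2 = 9; c[3] = -3×4 + 2×1 = -10; c[4] = 2×4 = 8. Result coefficients: [4, -4, 9, -10, 8] → 4 - 4x + 9x^2 - 10x^3 + 8x^4

4 - 4x + 9x^2 - 10x^3 + 8x^4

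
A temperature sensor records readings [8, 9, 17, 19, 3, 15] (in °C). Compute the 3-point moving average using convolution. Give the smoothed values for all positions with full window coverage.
3-point moving average kernel = [1, 1, 1]. Apply in 'valid' mode (full window coverage): avg[0] = (8 + 9 + 17) / 3 = 11.33; avg[1] = (9 + 17 + 19) / 3 = 15.0; avg[2] = (17 + 19 + 3) / 3 = 13.0; avg[3] = (19 + 3 + 15) / 3 = 12.33. Smoothed values: [11.33, 15.0, 13.0, 12.33]

[11.33, 15.0, 13.0, 12.33]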